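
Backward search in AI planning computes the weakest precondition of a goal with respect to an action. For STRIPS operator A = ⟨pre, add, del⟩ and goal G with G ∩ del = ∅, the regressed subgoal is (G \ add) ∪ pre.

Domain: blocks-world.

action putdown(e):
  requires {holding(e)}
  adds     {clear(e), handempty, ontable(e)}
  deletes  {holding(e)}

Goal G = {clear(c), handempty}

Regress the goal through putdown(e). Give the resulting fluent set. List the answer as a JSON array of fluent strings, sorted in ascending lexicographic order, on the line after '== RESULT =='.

Regress:
  G ∩ del = {}  (empty — regression defined)
  G \ add = {clear(c), handempty} \ {clear(e), handempty, ontable(e)} = {clear(c)}
  ∪ pre   = {clear(c)} ∪ {holding(e)}
          = {clear(c), holding(e)}

== RESULT ==
["clear(c)", "holding(e)"]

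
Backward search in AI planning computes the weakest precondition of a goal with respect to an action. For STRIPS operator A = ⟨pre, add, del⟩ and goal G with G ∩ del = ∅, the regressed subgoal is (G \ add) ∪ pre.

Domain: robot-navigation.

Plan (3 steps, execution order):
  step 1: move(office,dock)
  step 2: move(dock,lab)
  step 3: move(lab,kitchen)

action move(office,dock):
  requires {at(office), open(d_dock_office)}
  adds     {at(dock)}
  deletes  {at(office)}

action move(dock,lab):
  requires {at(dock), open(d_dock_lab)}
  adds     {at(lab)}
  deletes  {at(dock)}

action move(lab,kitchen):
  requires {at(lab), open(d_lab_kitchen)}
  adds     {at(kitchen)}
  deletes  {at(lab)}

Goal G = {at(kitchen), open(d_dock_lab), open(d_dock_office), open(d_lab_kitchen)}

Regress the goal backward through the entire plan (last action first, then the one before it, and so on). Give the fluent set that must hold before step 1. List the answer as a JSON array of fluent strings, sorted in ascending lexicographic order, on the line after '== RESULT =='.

Regress step by step:
  through step 3 (move(lab,kitchen)): drop {at(kitchen)}, keep {open(d_dock_lab), open(d_dock_office), open(d_lab_kitchen)}, require {at(lab), open(d_lab_kitchen)}
    → {at(lab), open(d_dock_lab), open(d_dock_office), open(d_lab_kitchen)}
  through step 2 (move(dock,lab)): drop {at(lab)}, keep {open(d_dock_lab), open(d_dock_office), open(d_lab_kitchen)}, require {at(dock), open(d_dock_lab)}
    → {at(dock), open(d_dock_lab), open(d_dock_office), open(d_lab_kitchen)}
  through step 1 (move(office,dock)): drop {at(dock)}, keep {open(d_dock_lab), open(d_dock_office), open(d_lab_kitchen)}, require {at(office), open(d_dock_office)}
    → {at(office), open(d_dock_lab), open(d_dock_office), open(d_lab_kitchen)}

== RESULT ==
["at(office)", "open(d_dock_lab)", "open(d_dock_office)", "open(d_lab_kitchen)"]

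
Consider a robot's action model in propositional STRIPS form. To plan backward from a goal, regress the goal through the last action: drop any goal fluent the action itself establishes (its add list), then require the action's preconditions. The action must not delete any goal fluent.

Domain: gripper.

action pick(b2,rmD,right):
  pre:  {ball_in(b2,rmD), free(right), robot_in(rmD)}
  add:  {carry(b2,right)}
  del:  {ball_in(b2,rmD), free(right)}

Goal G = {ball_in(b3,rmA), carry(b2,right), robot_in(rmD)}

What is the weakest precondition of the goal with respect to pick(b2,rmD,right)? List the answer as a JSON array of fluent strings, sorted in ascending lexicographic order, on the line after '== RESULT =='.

Compute (G \ add) ∪ pre:
  G ∩ del = {}  (empty — regression defined)
  G \ add = {ball_in(b3,rmA), carry(b2,right), robot_in(rmD)} \ {carry(b2,right)} = {ball_in(b3,rmA), robot_in(rmD)}
  ∪ pre   = {ball_in(b3,rmA), robot_in(rmD)} ∪ {ball_in(b2,rmD), free(right), robot_in(rmD)}
          = {ball_in(b2,rmD), ball_in(b3,rmA), free(right), robot_in(rmD)}

== RESULT ==
["ball_in(b2,rmD)", "ball_in(b3,rmA)", "free(right)", "robot_in(rmD)"]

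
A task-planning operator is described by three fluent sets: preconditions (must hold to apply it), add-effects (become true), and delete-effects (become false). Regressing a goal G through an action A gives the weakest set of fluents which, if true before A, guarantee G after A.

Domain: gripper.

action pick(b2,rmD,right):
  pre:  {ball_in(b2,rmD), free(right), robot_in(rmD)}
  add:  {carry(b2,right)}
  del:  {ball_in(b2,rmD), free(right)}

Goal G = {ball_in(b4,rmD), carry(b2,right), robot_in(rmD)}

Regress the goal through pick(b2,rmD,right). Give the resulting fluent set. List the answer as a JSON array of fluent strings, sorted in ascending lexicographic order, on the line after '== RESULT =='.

Regress:
  G ∩ del = {}  (empty — regression defined)
  G \ add = {ball_in(b4,rmD), carry(b2,right), robot_in(rmD)} \ {carry(b2,right)} = {ball_in(b4,rmD), robot_in(rmD)}
  ∪ pre   = {ball_in(b4,rmD), robot_in(rmD)} ∪ {ball_in(b2,rmD), free(right), robot_in(rmD)}
          = {ball_in(b2,rmD), ball_in(b4,rmD), free(right), robot_in(rmD)}

== RESULT ==
["ball_in(b2,rmD)", "ball_in(b4,rmD)", "free(right)", "robot_in(rmD)"]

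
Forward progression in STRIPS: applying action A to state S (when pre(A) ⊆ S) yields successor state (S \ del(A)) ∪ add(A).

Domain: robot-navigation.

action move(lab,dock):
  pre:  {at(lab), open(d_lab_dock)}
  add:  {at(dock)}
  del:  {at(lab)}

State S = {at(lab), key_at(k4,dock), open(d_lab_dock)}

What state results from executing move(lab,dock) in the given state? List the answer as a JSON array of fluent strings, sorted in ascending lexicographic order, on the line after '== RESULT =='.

Progress:
  pre ⊆ S: {at(lab), open(d_lab_dock)} ⊆ S  — applicable
  S \ del = {key_at(k4,dock), open(d_lab_dock)}
  ∪ add   = {at(dock), key_at(k4,dock), open(d_lab_dock)}

== RESULT ==
["at(dock)", "key_at(k4,dock)", "open(d_lab_dock)"]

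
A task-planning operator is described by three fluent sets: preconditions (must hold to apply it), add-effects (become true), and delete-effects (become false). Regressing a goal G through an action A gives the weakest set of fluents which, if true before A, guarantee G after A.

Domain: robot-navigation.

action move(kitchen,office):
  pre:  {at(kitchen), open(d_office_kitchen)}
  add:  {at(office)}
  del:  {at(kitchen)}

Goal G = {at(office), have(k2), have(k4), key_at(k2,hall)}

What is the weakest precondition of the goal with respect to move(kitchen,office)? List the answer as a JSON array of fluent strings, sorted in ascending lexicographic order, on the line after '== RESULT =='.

Compute (G \ add) ∪ pre:
  G ∩ del = {}  (empty — regression defined)
  G \ add = {at(office), have(k2), have(k4), key_at(k2,hall)} \ {at(office)} = {have(k2), have(k4), key_at(k2,hall)}
  ∪ pre   = {have(k2), have(k4), key_at(k2,hall)} ∪ {at(kitchen), open(d_office_kitchen)}
          = {at(kitchen), have(k2), have(k4), key_at(k2,hall), open(d_office_kitchen)}

== RESULT ==
["at(kitchen)", "have(k2)", "have(k4)", "key_at(k2,hall)", "open(d_office_kitchen)"]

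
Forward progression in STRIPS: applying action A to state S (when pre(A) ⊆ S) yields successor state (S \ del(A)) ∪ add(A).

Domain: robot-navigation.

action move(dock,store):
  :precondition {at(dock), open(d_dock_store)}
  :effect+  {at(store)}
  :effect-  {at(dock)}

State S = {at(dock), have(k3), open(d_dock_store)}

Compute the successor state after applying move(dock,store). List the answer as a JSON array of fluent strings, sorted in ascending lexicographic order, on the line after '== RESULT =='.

Progress:
  pre ⊆ S: {at(dock), open(d_dock_store)} ⊆ S  — applicable
  S \ del = {have(k3), open(d_dock_store)}
  ∪ add   = {at(store), have(k3), open(d_dock_store)}

== RESULT ==
["at(store)", "have(k3)", "open(d_dock_store)"]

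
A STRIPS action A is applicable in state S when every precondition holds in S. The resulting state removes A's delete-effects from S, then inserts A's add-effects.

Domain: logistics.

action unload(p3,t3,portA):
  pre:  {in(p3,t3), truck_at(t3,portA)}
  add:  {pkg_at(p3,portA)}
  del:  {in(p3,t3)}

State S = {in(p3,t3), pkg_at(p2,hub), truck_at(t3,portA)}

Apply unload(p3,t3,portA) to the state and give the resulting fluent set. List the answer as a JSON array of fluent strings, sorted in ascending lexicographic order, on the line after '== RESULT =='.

Compute (S \ del) ∪ add:
  pre ⊆ S: {in(p3,t3), truck_at(t3,portA)} ⊆ S  — applicable
  S \ del = {pkg_at(p2,hub), truck_at(t3,portA)}
  ∪ add   = {pkg_at(p2,hub), pkg_at(p3,portA), truck_at(t3,portA)}

== RESULT ==
["pkg_at(p2,hub)", "pkg_at(p3,portA)", "truck_at(t3,portA)"]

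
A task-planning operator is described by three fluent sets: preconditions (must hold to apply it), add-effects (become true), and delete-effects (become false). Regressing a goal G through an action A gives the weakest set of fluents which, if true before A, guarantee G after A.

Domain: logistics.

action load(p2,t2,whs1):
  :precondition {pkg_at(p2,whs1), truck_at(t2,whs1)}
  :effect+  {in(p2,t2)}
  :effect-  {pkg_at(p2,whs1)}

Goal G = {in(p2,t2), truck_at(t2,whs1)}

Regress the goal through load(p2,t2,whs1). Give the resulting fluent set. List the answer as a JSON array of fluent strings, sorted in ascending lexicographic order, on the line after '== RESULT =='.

Regress:
  G ∩ del = {}  (empty — regression defined)
  G \ add = {in(p2,t2), truck_at(t2,whs1)} \ {in(p2,t2)} = {truck_at(t2,whs1)}
  ∪ pre   = {truck_at(t2,whs1)} ∪ {pkg_at(p2,whs1), truck_at(t2,whs1)}
          = {pkg_at(p2,whs1), truck_at(t2,whs1)}

== RESULT ==
["pkg_at(p2,whs1)", "truck_at(t2,whs1)"]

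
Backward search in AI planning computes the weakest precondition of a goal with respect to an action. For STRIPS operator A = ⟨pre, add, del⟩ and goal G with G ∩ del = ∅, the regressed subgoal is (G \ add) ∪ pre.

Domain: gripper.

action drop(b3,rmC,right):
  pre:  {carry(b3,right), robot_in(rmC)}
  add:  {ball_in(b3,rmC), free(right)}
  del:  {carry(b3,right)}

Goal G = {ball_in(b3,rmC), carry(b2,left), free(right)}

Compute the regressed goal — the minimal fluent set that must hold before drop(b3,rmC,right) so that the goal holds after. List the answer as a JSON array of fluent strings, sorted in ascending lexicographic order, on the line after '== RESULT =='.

Regress:
  G ∩ del = {}  (empty — regression defined)
  G \ add = {ball_in(b3,rmC), carry(b2,left), free(right)} \ {ball_in(b3,rmC), free(right)} = {carry(b2,left)}
  ∪ pre   = {carry(b2,left)} ∪ {carry(b3,right), robot_in(rmC)}
          = {carry(b2,left), carry(b3,right), robot_in(rmC)}

== RESULT ==
["carry(b2,left)", "carry(b3,right)", "robot_in(rmC)"]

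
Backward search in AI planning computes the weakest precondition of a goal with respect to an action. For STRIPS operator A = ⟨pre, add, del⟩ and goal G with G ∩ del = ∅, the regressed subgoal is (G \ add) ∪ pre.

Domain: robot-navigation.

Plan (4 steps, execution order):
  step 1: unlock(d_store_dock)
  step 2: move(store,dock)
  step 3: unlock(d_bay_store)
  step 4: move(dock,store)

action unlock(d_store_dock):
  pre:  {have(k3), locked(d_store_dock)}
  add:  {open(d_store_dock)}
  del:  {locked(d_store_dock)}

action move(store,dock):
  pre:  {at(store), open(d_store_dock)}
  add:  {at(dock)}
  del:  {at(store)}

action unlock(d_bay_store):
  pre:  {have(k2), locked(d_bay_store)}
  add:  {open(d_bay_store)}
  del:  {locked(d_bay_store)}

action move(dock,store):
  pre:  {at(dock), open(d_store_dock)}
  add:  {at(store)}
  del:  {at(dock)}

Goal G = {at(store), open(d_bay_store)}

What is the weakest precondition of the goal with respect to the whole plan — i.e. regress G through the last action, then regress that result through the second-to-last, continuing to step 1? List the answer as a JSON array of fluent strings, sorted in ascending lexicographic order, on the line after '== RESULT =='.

Work backward from the goal:
  through step 4 (move(dock,store)): drop {at(store)}, keep {open(d_bay_store)}, require {at(dock), open(d_store_dock)}
    → {at(dock), open(d_bay_store), open(d_store_dock)}
  through step 3 (unlock(d_bay_store)): drop {open(d_bay_store)}, keep {at(dock), open(d_store_dock)}, require {have(k2), locked(d_bay_store)}
    → {at(dock), have(k2), locked(d_bay_store), open(d_store_dock)}
  through step 2 (move(store,dock)): drop {at(dock)}, keep {have(k2), locked(d_bay_store), open(d_store_dock)}, require {at(store), open(d_store_dock)}
    → {at(store), have(k2), locked(d_bay_store), open(d_store_dock)}
  through step 1 (unlock(d_store_dock)): drop {open(d_store_dock)}, keep {at(store), have(k2), locked(d_bay_store)}, require {have(k3), locked(d_store_dock)}
    → {at(store), have(k2), have(k3), locked(d_bay_store), locked(d_store_dock)}

== RESULT ==
["at(store)", "have(k2)", "have(k3)", "locked(d_bay_store)", "locked(d_store_dock)"]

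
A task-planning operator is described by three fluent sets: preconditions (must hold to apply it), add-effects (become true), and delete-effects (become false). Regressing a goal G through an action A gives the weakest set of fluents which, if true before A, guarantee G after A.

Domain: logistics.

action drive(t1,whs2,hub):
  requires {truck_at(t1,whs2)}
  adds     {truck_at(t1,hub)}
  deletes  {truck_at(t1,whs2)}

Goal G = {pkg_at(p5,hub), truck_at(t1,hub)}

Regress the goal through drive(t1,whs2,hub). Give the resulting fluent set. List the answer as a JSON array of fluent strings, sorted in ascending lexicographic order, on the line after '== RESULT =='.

Regress:
  G ∩ del = {}  (empty — regression defined)
  G \ add = {pkg_at(p5,hub), truck_at(t1,hub)} \ {truck_at(t1,hub)} = {pkg_at(p5,hub)}
  ∪ pre   = {pkg_at(p5,hub)} ∪ {truck_at(t1,whs2)}
          = {pkg_at(p5,hub), truck_at(t1,whs2)}

== RESULT ==
["pkg_at(p5,hub)", "truck_at(t1,whs2)"]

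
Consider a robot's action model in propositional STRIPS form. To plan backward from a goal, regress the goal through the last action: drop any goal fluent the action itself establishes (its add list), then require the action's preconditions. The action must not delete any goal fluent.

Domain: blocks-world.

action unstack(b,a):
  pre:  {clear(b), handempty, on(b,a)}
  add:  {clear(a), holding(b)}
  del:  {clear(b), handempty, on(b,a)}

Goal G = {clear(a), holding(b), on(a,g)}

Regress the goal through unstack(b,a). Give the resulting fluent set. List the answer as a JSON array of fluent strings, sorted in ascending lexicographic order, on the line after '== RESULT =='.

Regress:
  G ∩ del = {}  (empty — regression defined)
  G \ add = {clear(a), holding(b), on(a,g)} \ {clear(a), holding(b)} = {on(a,g)}
  ∪ pre   = {on(a,g)} ∪ {clear(b), handempty, on(b,a)}
          = {clear(b), handempty, on(a,g), on(b,a)}

== RESULT ==
["clear(b)", "handempty", "on(a,g)", "on(b,a)"]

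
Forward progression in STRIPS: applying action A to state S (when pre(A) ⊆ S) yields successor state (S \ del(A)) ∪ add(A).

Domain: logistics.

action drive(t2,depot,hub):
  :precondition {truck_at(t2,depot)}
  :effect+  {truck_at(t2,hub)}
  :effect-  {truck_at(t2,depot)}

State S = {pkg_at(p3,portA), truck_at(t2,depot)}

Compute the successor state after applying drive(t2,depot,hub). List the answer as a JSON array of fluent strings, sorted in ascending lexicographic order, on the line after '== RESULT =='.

Compute (S \ del) ∪ add:
  pre ⊆ S: {truck_at(t2,depot)} ⊆ S  — applicable
  S \ del = {pkg_at(p3,portA)}
  ∪ add   = {pkg_at(p3,portA), truck_at(t2,hub)}

== RESULT ==
["pkg_at(p3,portA)", "truck_at(t2,hub)"]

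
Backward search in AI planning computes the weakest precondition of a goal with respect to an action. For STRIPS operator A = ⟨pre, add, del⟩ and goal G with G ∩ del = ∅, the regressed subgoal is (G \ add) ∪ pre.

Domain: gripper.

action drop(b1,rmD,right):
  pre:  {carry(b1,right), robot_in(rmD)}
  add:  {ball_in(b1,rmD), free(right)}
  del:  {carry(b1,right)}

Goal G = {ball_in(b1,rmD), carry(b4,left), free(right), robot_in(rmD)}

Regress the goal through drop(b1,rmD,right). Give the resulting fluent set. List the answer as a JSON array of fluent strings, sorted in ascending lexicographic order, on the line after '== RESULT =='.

Compute (G \ add) ∪ pre:
  G ∩ del = {}  (empty — regression defined)
  G \ add = {ball_in(b1,rmD), carry(b4,left), free(right), robot_in(rmD)} \ {ball_in(b1,rmD), free(right)} = {carry(b4,left), robot_in(rmD)}
  ∪ pre   = {carry(b4,left), robot_in(rmD)} ∪ {carry(b1,right), robot_in(rmD)}
          = {carry(b1,right), carry(b4,left), robot_in(rmD)}

== RESULT ==
["carry(b1,right)", "carry(b4,left)", "robot_in(rmD)"]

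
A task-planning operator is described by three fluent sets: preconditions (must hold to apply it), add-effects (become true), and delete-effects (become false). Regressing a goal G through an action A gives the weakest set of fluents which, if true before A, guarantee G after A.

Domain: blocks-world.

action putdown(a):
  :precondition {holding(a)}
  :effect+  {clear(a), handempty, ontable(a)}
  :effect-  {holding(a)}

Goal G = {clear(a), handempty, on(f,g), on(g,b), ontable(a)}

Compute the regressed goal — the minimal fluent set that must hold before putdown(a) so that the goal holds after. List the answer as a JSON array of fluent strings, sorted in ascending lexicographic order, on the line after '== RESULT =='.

Compute (G \ add) ∪ pre:
  G ∩ del = {}  (empty — regression defined)
  G \ add = {clear(a), handempty, on(f,g), on(g,b), ontable(a)} \ {clear(a), handempty, ontable(a)} = {on(f,g), on(g,b)}
  ∪ pre   = {on(f,g), on(g,b)} ∪ {holding(a)}
          = {holding(a), on(f,g), on(g,b)}

== RESULT ==
["holding(a)", "on(f,g)", "on(g,b)"]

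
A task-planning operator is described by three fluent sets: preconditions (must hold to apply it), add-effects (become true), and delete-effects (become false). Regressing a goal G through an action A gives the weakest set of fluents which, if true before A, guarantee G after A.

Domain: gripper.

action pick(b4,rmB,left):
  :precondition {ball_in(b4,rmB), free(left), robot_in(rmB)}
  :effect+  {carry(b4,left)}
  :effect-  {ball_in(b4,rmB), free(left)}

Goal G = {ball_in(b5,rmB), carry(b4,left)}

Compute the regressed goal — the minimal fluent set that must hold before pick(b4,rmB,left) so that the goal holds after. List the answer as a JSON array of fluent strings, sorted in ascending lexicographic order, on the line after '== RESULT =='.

Compute (G \ add) ∪ pre:
  G ∩ del = {}  (empty — regression defined)
  G \ add = {ball_in(b5,rmB), carry(b4,left)} \ {carry(b4,left)} = {ball_in(b5,rmB)}
  ∪ pre   = {ball_in(b5,rmB)} ∪ {ball_in(b4,rmB), free(left), robot_in(rmB)}
          = {ball_in(b4,rmB), ball_in(b5,rmB), free(left), robot_in(rmB)}

== RESULT ==
["ball_in(b4,rmB)", "ball_in(b5,rmB)", "free(left)", "robot_in(rmB)"]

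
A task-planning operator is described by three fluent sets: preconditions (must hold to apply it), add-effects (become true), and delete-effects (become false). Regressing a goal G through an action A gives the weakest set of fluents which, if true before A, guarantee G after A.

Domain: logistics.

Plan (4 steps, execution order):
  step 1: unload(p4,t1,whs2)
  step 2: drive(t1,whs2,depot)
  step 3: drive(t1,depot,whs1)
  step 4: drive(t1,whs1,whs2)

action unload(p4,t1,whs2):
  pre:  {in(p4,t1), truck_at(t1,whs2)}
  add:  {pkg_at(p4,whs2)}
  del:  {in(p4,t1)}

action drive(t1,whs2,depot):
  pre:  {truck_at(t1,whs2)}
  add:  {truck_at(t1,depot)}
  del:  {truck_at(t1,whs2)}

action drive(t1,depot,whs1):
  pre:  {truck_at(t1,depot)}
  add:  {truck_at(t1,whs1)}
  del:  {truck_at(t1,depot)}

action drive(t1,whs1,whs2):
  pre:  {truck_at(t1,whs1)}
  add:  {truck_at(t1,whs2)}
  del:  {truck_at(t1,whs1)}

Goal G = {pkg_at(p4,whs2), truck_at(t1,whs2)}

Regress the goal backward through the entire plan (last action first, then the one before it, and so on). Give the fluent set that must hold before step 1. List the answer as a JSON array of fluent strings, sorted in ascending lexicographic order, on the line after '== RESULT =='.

Regress step by step:
  through step 4 (drive(t1,whs1,whs2)): drop {truck_at(t1,whs2)}, keep {pkg_at(p4,whs2)}, require {truck_at(t1,whs1)}
    → {pkg_at(p4,whs2), truck_at(t1,whs1)}
  through step 3 (drive(t1,depot,whs1)): drop {truck_at(t1,whs1)}, keep {pkg_at(p4,whs2)}, require {truck_at(t1,depot)}
    → {pkg_at(p4,whs2), truck_at(t1,depot)}
  through step 2 (drive(t1,whs2,depot)): drop {truck_at(t1,depot)}, keep {pkg_at(p4,whs2)}, require {truck_at(t1,whs2)}
    → {pkg_at(p4,whs2), truck_at(t1,whs2)}
  through step 1 (unload(p4,t1,whs2)): drop {pkg_at(p4,whs2)}, keep {truck_at(t1,whs2)}, require {in(p4,t1), truck_at(t1,whs2)}
    → {in(p4,t1), truck_at(t1,whs2)}

== RESULT ==
["in(p4,t1)", "truck_at(t1,whs2)"]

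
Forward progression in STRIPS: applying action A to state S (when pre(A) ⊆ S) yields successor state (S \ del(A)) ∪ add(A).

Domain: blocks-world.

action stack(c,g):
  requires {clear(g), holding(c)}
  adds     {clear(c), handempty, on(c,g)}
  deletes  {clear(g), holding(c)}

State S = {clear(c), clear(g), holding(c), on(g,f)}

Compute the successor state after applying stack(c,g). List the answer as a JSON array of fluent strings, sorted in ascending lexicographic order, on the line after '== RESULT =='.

Progress:
  pre ⊆ S: {clear(g), holding(c)} ⊆ S  — applicable
  S \ del = {clear(c), on(g,f)}
  ∪ add   = {clear(c), handempty, on(c,g), on(g,f)}

== RESULT ==
["clear(c)", "handempty", "on(c,g)", "on(g,f)"]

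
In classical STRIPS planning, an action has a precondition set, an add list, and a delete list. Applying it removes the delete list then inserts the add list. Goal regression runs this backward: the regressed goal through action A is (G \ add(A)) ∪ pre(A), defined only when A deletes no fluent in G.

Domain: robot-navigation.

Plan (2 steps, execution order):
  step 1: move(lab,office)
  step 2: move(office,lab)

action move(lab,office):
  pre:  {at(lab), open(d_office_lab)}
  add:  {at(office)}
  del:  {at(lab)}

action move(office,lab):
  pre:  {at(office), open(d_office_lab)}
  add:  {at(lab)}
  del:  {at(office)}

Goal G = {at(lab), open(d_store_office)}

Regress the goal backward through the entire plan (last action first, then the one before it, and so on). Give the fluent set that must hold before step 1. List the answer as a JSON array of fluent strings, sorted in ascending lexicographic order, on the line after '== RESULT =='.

Work backward from the goal:
  through step 2 (move(office,lab)): drop {at(lab)}, keep {open(d_store_office)}, require {at(office), open(d_office_lab)}
    → {at(office), open(d_office_lab), open(d_store_office)}
  through step 1 (move(lab,office)): drop {at(office)}, keep {open(d_office_lab), open(d_store_office)}, require {at(lab), open(d_office_lab)}
    → {at(lab), open(d_office_lab), open(d_store_office)}

== RESULT ==
["at(lab)", "open(d_office_lab)", "open(d_store_office)"]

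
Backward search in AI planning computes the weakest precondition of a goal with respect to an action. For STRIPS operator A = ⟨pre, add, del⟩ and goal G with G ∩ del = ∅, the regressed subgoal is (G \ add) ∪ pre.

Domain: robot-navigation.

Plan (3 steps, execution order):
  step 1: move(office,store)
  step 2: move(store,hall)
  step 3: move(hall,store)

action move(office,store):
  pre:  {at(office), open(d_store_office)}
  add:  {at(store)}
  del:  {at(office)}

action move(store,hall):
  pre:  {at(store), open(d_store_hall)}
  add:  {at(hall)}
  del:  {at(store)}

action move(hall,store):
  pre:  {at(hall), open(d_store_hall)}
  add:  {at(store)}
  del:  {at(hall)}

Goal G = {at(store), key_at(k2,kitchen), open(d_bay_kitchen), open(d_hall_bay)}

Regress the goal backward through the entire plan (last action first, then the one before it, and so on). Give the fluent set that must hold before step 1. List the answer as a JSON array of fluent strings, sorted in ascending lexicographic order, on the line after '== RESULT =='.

Regress step by step:
  through step 3 (move(hall,store)): drop {at(store)}, keep {key_at(k2,kitchen), open(d_bay_kitchen), open(d_hall_bay)}, require {at(hall), open(d_store_hall)}
    → {at(hall), key_at(k2,kitchen), open(d_bay_kitchen), open(d_hall_bay), open(d_store_hall)}
  through step 2 (move(store,hall)): drop {at(hall)}, keep {key_at(k2,kitchen), open(d_bay_kitchen), open(d_hall_bay), open(d_store_hall)}, require {at(store), open(d_store_hall)}
    → {at(store), key_at(k2,kitchen), open(d_bay_kitchen), open(d_hall_bay), open(d_store_hall)}
  through step 1 (move(office,store)): drop {at(store)}, keep {key_at(k2,kitchen), open(d_bay_kitchen), open(d_hall_bay), open(d_store_hall)}, require {at(office), open(d_store_office)}
    → {at(office), key_at(k2,kitchen), open(d_bay_kitchen), open(d_hall_bay), open(d_store_hall), open(d_store_office)}

== RESULT ==
["at(office)", "key_at(k2,kitchen)", "open(d_bay_kitchen)", "open(d_hall_bay)", "open(d_store_hall)", "open(d_store_office)"]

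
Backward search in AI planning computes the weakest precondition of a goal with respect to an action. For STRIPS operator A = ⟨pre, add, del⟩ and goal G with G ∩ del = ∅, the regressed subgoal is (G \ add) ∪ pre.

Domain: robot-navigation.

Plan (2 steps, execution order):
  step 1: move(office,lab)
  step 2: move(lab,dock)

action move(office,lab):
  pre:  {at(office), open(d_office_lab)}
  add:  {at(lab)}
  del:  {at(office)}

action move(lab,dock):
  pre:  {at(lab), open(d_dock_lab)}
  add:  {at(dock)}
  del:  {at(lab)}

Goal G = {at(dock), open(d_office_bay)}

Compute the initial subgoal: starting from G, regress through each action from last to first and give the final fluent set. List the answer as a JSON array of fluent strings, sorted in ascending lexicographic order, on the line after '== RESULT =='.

Regress step by step:
  through step 2 (move(lab,dock)): drop {at(dock)}, keep {open(d_office_bay)}, require {at(lab), open(d_dock_lab)}
    → {at(lab), open(d_dock_lab), open(d_office_bay)}
  through step 1 (move(office,lab)): drop {at(lab)}, keep {open(d_dock_lab), open(d_office_bay)}, require {at(office), open(d_office_lab)}
    → {at(office), open(d_dock_lab), open(d_office_bay), open(d_office_lab)}

== RESULT ==
["at(office)", "open(d_dock_lab)", "open(d_office_bay)", "open(d_office_lab)"]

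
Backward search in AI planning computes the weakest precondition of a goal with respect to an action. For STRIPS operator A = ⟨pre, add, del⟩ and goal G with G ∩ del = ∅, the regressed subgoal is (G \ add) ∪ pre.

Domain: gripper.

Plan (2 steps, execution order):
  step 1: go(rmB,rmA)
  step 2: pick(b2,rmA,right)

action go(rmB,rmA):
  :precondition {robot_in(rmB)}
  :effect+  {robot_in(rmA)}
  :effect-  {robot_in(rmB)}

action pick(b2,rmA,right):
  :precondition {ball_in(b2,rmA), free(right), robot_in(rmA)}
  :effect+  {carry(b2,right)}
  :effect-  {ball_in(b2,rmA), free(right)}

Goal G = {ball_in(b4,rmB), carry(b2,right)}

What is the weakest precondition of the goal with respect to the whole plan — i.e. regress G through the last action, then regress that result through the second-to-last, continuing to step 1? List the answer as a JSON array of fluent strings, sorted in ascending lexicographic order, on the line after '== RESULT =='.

Work backward from the goal:
  through step 2 (pick(b2,rmA,right)): drop {carry(b2,right)}, keep {ball_in(b4,rmB)}, require {ball_in(b2,rmA), free(right), robot_in(rmA)}
    → {ball_in(b2,rmA), ball_in(b4,rmB), free(right), robot_in(rmA)}
  through step 1 (go(rmB,rmA)): drop {robot_in(rmA)}, keep {ball_in(b2,rmA), ball_in(b4,rmB), free(right)}, require {robot_in(rmB)}
    → {ball_in(b2,rmA), ball_in(b4,rmB), free(right), robot_in(rmB)}

== RESULT ==
["ball_in(b2,rmA)", "ball_in(b4,rmB)", "free(right)", "robot_in(rmB)"]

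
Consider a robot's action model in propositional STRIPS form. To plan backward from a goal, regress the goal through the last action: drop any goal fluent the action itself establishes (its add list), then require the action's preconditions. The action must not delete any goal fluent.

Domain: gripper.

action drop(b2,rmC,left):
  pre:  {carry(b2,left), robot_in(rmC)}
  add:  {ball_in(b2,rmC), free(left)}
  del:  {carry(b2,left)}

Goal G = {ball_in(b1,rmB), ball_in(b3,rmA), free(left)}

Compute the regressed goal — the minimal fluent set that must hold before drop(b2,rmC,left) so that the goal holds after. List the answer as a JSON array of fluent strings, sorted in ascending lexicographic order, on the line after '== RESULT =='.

Regress:
  G ∩ del = {}  (empty — regression defined)
  G \ add = {ball_in(b1,rmB), ball_in(b3,rmA), free(left)} \ {ball_in(b2,rmC), free(left)} = {ball_in(b1,rmB), ball_in(b3,rmA)}
  ∪ pre   = {ball_in(b1,rmB), ball_in(b3,rmA)} ∪ {carry(b2,left), robot_in(rmC)}
          = {ball_in(b1,rmB), ball_in(b3,rmA), carry(b2,left), robot_in(rmC)}

== RESULT ==
["ball_in(b1,rmB)", "ball_in(b3,rmA)", "carry(b2,left)", "robot_in(rmC)"]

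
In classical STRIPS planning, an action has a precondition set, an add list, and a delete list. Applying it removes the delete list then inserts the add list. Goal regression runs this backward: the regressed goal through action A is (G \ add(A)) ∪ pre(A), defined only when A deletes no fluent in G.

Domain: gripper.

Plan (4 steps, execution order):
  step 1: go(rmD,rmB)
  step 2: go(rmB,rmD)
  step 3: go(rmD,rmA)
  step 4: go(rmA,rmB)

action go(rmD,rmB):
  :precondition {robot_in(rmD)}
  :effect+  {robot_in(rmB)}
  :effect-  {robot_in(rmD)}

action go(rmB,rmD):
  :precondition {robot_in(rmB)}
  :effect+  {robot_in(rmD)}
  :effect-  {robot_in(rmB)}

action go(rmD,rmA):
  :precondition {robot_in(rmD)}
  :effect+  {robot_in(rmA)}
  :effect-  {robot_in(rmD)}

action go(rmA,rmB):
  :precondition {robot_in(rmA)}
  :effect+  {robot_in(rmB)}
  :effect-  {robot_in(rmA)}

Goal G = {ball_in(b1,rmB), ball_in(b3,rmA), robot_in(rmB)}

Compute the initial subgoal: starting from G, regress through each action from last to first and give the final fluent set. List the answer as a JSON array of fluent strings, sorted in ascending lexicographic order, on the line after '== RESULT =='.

Work backward from the goal:
  through step 4 (go(rmA,rmB)): drop {robot_in(rmB)}, keep {ball_in(b1,rmB), ball_in(b3,rmA)}, require {robot_in(rmA)}
    → {ball_in(b1,rmB), ball_in(b3,rmA), robot_in(rmA)}
  through step 3 (go(rmD,rmA)): drop {robot_in(rmA)}, keep {ball_in(b1,rmB), ball_in(b3,rmA)}, require {robot_in(rmD)}
    → {ball_in(b1,rmB), ball_in(b3,rmA), robot_in(rmD)}
  through step 2 (go(rmB,rmD)): drop {robot_in(rmD)}, keep {ball_in(b1,rmB), ball_in(b3,rmA)}, require {robot_in(rmB)}
    → {ball_in(b1,rmB), ball_in(b3,rmA), robot_in(rmB)}
  through step 1 (go(rmD,rmB)): drop {robot_in(rmB)}, keep {ball_in(b1,rmB), ball_in(b3,rmA)}, require {robot_in(rmD)}
    → {ball_in(b1,rmB), ball_in(b3,rmA), robot_in(rmD)}

== RESULT ==
["ball_in(b1,rmB)", "ball_in(b3,rmA)", "robot_in(rmD)"]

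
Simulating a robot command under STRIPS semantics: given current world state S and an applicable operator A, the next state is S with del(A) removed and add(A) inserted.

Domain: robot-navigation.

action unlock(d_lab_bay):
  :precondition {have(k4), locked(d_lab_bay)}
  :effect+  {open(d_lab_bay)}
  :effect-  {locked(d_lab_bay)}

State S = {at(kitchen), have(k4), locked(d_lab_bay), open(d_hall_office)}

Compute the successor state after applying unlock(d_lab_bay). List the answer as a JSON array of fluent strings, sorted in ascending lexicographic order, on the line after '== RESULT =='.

Progress:
  pre ⊆ S: {have(k4), locked(d_lab_bay)} ⊆ S  — applicable
  S \ del = {at(kitchen), have(k4), open(d_hall_office)}
  ∪ add   = {at(kitchen), have(k4), open(d_hall_office), open(d_lab_bay)}

== RESULT ==
["at(kitchen)", "have(k4)", "open(d_hall_office)", "open(d_lab_bay)"]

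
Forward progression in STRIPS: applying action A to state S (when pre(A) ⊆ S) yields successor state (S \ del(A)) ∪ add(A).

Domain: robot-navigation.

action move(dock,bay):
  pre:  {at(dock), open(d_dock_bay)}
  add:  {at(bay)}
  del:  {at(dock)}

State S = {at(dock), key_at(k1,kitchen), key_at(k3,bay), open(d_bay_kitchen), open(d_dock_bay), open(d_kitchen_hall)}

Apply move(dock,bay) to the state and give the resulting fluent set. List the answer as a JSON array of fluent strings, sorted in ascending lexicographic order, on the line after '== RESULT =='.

Progress:
  pre ⊆ S: {at(dock), open(d_dock_bay)} ⊆ S  — applicable
  S \ del = {key_at(k1,kitchen), key_at(k3,bay), open(d_bay_kitchen), open(d_dock_bay), open(d_kitchen_hall)}
  ∪ add   = {at(bay), key_at(k1,kitchen), key_at(k3,bay), open(d_bay_kitchen), open(d_dock_bay), open(d_kitchen_hall)}

== RESULT ==
["at(bay)", "key_at(k1,kitchen)", "key_at(k3,bay)", "open(d_bay_kitchen)", "open(d_dock_bay)", "open(d_kitchen_hall)"]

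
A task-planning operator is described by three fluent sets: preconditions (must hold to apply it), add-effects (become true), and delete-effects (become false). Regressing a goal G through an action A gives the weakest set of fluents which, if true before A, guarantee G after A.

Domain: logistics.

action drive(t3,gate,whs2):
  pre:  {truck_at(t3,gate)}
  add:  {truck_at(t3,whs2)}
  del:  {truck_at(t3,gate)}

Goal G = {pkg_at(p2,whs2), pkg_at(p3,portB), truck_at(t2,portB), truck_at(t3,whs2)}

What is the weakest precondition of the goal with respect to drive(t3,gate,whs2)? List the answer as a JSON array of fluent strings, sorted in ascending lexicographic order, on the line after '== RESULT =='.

Regress:
  G ∩ del = {}  (empty — regression defined)
  G \ add = {pkg_at(p2,whs2), pkg_at(p3,portB), truck_at(t2,portB), truck_at(t3,whs2)} \ {truck_at(t3,whs2)} = {pkg_at(p2,whs2), pkg_at(p3,portB), truck_at(t2,portB)}
  ∪ pre   = {pkg_at(p2,whs2), pkg_at(p3,portB), truck_at(t2,portB)} ∪ {truck_at(t3,gate)}
          = {pkg_at(p2,whs2), pkg_at(p3,portB), truck_at(t2,portB), truck_at(t3,gate)}

== RESULT ==
["pkg_at(p2,whs2)", "pkg_at(p3,portB)", "truck_at(t2,portB)", "truck_at(t3,gate)"]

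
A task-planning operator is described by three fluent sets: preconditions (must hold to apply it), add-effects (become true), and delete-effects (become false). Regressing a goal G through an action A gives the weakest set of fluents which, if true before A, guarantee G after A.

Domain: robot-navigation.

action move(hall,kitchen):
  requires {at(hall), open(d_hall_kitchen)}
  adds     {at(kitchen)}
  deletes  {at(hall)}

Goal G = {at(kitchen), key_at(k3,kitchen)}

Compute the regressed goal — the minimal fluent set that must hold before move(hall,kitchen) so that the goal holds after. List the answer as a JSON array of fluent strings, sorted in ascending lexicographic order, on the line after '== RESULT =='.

Regress:
  G ∩ del = {}  (empty — regression defined)
  G \ add = {at(kitchen), key_at(k3,kitchen)} \ {at(kitchen)} = {key_at(k3,kitchen)}
  ∪ pre   = {key_at(k3,kitchen)} ∪ {at(hall), open(d_hall_kitchen)}
          = {at(hall), key_at(k3,kitchen), open(d_hall_kitchen)}

== RESULT ==
["at(hall)", "key_at(k3,kitchen)", "open(d_hall_kitchen)"]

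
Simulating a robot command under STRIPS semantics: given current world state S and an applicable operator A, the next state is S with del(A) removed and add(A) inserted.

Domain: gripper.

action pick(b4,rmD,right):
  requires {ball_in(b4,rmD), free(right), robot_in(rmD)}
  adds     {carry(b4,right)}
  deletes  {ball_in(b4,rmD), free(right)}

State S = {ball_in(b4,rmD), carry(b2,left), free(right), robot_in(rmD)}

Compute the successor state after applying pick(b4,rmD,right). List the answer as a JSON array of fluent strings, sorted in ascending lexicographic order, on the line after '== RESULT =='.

Progress:
  pre ⊆ S: {ball_in(b4,rmD), free(right), robot_in(rmD)} ⊆ S  — applicable
  S \ del = {carry(b2,left), robot_in(rmD)}
  ∪ add   = {carry(b2,left), carry(b4,right), robot_in(rmD)}

== RESULT ==
["carry(b2,left)", "carry(b4,right)", "robot_in(rmD)"]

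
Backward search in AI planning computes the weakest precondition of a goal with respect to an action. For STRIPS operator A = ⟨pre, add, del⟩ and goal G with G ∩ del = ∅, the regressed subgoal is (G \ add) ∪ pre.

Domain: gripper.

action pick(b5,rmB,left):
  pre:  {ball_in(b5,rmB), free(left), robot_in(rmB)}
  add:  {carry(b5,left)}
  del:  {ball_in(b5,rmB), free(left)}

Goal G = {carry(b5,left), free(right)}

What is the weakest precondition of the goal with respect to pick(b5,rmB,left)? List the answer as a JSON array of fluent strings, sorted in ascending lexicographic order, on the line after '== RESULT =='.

Regress:
  G ∩ del = {}  (empty — regression defined)
  G \ add = {carry(b5,left), free(right)} \ {carry(b5,left)} = {free(right)}
  ∪ pre   = {free(right)} ∪ {ball_in(b5,rmB), free(left), robot_in(rmB)}
          = {ball_in(b5,rmB), free(left), free(right), robot_in(rmB)}

== RESULT ==
["ball_in(b5,rmB)", "free(left)", "free(right)", "robot_in(rmB)"]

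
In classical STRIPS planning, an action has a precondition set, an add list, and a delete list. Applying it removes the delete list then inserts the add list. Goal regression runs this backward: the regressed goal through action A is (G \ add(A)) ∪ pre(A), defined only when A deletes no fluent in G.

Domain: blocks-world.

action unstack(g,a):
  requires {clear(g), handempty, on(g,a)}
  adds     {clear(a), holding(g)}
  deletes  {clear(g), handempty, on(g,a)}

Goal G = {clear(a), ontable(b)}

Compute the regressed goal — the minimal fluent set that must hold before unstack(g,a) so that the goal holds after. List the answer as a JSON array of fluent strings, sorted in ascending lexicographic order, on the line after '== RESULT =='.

Compute (G \ add) ∪ pre:
  G ∩ del = {}  (empty — regression defined)
  G \ add = {clear(a), ontable(b)} \ {clear(a), holding(g)} = {ontable(b)}
  ∪ pre   = {ontable(b)} ∪ {clear(g), handempty, on(g,a)}
          = {clear(g), handempty, on(g,a), ontable(b)}

== RESULT ==
["clear(g)", "handempty", "on(g,a)", "ontable(b)"]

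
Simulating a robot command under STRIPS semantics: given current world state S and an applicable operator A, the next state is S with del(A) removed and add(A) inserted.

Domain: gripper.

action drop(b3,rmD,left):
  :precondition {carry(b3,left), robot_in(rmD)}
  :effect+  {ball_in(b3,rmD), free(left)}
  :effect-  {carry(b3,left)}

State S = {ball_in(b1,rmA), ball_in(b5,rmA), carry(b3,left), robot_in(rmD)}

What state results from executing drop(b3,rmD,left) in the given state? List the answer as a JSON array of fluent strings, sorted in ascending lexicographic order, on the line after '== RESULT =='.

Progress:
  pre ⊆ S: {carry(b3,left), robot_in(rmD)} ⊆ S  — applicable
  S \ del = {ball_in(b1,rmA), ball_in(b5,rmA), robot_in(rmD)}
  ∪ add   = {ball_in(b1,rmA), ball_in(b3,rmD), ball_in(b5,rmA), free(left), robot_in(rmD)}

== RESULT ==
["ball_in(b1,rmA)", "ball_in(b3,rmD)", "ball_in(b5,rmA)", "free(left)", "robot_in(rmD)"]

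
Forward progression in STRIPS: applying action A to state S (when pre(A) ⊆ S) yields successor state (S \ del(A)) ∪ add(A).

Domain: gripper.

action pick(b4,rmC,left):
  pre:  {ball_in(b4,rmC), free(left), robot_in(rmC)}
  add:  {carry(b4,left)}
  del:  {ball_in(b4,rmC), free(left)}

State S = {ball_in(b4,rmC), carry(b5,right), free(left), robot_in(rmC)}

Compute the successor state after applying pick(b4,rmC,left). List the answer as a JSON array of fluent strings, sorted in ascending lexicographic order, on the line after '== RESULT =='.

Progress:
  pre ⊆ S: {ball_in(b4,rmC), free(left), robot_in(rmC)} ⊆ S  — applicable
  S \ del = {carry(b5,right), robot_in(rmC)}
  ∪ add   = {carry(b4,left), carry(b5,right), robot_in(rmC)}

== RESULT ==
["carry(b4,left)", "carry(b5,right)", "robot_in(rmC)"]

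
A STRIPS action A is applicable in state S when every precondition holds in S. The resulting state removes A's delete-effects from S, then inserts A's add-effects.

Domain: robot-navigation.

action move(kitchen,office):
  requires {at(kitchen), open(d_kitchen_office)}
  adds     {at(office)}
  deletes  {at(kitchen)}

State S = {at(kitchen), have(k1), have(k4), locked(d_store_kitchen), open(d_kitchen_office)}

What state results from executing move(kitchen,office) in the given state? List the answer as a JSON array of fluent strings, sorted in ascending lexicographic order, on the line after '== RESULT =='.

Compute (S \ del) ∪ add:
  pre ⊆ S: {at(kitchen), open(d_kitchen_office)} ⊆ S  — applicable
  S \ del = {have(k1), have(k4), locked(d_store_kitchen), open(d_kitchen_office)}
  ∪ add   = {at(office), have(k1), have(k4), locked(d_store_kitchen), open(d_kitchen_office)}

== RESULT ==
["at(office)", "have(k1)", "have(k4)", "locked(d_store_kitchen)", "open(d_kitchen_office)"]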